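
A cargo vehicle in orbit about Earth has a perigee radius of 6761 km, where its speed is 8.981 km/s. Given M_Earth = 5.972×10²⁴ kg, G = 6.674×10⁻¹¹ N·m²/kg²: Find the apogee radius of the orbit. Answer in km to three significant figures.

μ = GM = 6.674×10⁻¹¹ × 5.972×10²⁴ = 3.986×10¹⁴ m³/s².
r_p = 6.761×10⁶ m.
Specific energy ε = v²/2 − μ/r = -1.862×10⁷ J/kg, so a = −μ/(2ε) = 1.070×10⁷ m.
The apsides satisfy r_p + r_a = 2a, so the apogee radius is 2a − r_p = 1.464×10⁷ m = 14642 km.

apogee radius ≈ 14600 km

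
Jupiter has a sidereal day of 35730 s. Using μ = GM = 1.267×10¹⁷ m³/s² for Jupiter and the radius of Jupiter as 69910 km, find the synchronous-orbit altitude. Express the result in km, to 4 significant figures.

A synchronous orbit has period T, so by Kepler's third law a = (μT²/4π²)^(1/3).
μT²/4π² = 1.267×10¹⁷ × (3.573×10⁴)² / 39.48 = 4.097×10²⁴ m³.
a = 1.600×10⁸ m = 1.6002×10⁵ km.
Altitude h = a − R = 1.6002×10⁵ − 69910 = 90105 km.

h_sync ≈ 90110 km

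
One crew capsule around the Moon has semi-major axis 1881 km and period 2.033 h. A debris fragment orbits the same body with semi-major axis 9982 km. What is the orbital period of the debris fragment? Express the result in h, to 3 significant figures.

Kepler's third law: T² ∝ a³, so T₂ = T₁ (a₂/a₁)^(3/2).
a₂/a₁ = 5.307, (a₂/a₁)^(3/2) = 12.22.
T₂ = 2.033 × 12.22 = 24.85 h.

T₂ ≈ 24.9 h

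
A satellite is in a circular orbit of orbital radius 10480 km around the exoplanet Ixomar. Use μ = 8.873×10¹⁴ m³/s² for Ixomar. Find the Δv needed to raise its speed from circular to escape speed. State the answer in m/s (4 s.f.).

Δv ≈ 3811 m/s

r = 10480 km = 1.048×10⁷ m.
Circular speed v_c = √(μ/r) = 9201 m/s.
Escape speed v_esc = √(2μ/r) = √2 × v_c = 13010 m/s.
Δv = v_esc − v_c = 3811 m/s.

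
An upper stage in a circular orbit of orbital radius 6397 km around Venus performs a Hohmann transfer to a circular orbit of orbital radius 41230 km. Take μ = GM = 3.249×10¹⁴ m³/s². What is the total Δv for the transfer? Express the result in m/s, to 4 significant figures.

r₁ = 6397 km = 6.397×10⁶ m.
r₂ = 41230 km = 4.123×10⁷ m.
Transfer ellipse a_t = (r₁ + r₂)/2 = 2.381×10⁷ m.
At r₁: circular v_c1 = √(μ/r₁) = 7127 m/s; transfer-periapsis v_p = √[μ(2/r₁ − 1/a_t)] = 9377 m/s.
Δv₁ = v_p − v_c1 = 2251 m/s.
At r₂: circular v_c2 = √(μ/r₂) = 2807 m/s; transfer-apoapsis v_a = √[μ(2/r₂ − 1/a_t)] = 1455 m/s.
Δv₂ = v_c2 − v_a = 1352 m/s.
Total Δv = Δv₁ + Δv₂ = 3603 m/s.

Δv_total ≈ 3603 m/s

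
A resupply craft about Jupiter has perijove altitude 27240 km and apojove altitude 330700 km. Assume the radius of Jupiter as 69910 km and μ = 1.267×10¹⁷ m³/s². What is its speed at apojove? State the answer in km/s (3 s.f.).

v ≈ 11.1 km/s

r_p = 69910 + 27240 = 97150 km = 9.7150×10⁷ m.
r_a = 69910 + 330700 = 400610 km = 4.0061×10⁸ m.
Semi-major axis a = (r_p + r_a)/2 = 2.4888×10⁵ km = 2.489×10⁸ m.
Vis-viva: v² = μ(2/r − 1/a) = 1.267×10¹⁷ × (4.992×10⁻⁹ − 4.018×10⁻⁹) = 1.235×10⁸ m²/s².
v = 11110 m/s = 11.11 km/s.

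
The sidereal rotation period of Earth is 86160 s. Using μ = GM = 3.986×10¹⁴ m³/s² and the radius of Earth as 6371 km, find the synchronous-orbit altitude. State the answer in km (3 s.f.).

h_sync ≈ 35800 km

A synchronous orbit has period T, so by Kepler's third law a = (μT²/4π²)^(1/3).
μT²/4π² = 3.986×10¹⁴ × (8.616×10⁴)² / 39.48 = 7.495×10²² m³.
a = 4.216×10⁷ m = 42163 km.
Altitude h = a − R = 42163 − 6371 = 35792 km.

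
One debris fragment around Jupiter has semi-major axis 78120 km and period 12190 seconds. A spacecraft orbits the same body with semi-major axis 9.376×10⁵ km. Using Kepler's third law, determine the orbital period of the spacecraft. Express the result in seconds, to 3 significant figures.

Kepler's third law: T² ∝ a³, so T₂ = T₁ (a₂/a₁)^(3/2).
a₂/a₁ = 12.00, (a₂/a₁)^(3/2) = 41.58.
T₂ = 12190 × 41.58 = 5.069×10⁵ seconds.

T₂ ≈ 5.07×10⁵ seconds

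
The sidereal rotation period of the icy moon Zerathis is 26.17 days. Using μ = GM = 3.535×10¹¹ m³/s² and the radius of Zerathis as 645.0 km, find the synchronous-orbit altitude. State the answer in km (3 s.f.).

T = 26.17 days = 2.261×10⁶ s.
A synchronous orbit has period T, so by Kepler's third law a = (μT²/4π²)^(1/3).
μT²/4π² = 3.535×10¹¹ × (2.261×10⁶)² / 39.48 = 4.578×10²² m³.
a = 3.577×10⁷ m = 35773 km.
Altitude h = a − R = 35773 − 645.0 = 35128 km.

h_sync ≈ 35100 km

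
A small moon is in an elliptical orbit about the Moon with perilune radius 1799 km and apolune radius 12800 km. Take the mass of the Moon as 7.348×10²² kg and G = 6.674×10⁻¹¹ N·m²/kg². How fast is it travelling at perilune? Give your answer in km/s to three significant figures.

μ = GM = 6.674×10⁻¹¹ × 7.348×10²² = 4.904×10¹² m³/s².
Semi-major axis a = (r_p + r_a)/2 = 7299.5 km = 7.300×10⁶ m.
Vis-viva: v² = μ(2/r − 1/a) = 4.904×10¹² × (1.112×10⁻⁶ − 1.370×10⁻⁷) = 4.780×10⁶ m²/s².
v = 2186 m/s = 2.186 km/s.

v ≈ 2.19 km/s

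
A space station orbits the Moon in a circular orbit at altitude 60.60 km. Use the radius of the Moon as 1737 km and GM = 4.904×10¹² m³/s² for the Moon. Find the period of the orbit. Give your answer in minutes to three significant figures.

r = 1737 + 60.60 = 1797.6 km = 1.7976×10⁶ m.
Kepler's third law: T = 2π√(r³/μ) = 2π√((1.798×10⁶)³ / 4.904×10¹²).
r³/μ = 1.184×10⁶ s², so T = 2π × 1.088×10³ = 6.838×10³ s.
Converting: 6.838×10³ s ÷ 60.00 = 114.0 minutes.

T ≈ 114 minutes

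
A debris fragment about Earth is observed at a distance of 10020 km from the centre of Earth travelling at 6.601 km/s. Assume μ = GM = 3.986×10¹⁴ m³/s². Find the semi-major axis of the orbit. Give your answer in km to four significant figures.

r = 1.002×10⁷ m.
Specific orbital energy ε = v²/2 − μ/r = (6601)²/2 − 3.986×10¹⁴/1.002×10⁷ = -1.799×10⁷ J/kg.
Since ε = −μ/(2a), a = −μ/(2ε) = 1.108×10⁷ m = 11076 km.

a ≈ 11080 km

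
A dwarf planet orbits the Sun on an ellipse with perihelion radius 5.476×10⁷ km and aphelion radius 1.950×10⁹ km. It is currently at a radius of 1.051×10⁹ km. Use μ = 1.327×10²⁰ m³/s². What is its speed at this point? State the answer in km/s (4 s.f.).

v ≈ 10.96 km/s

Semi-major axis a = (r_p + r_a)/2 = 1.0024×10⁹ km = 1.002×10¹² m.
Vis-viva: v² = μ(2/r − 1/a) = 1.327×10²⁰ × (1.903×10⁻¹² − 9.976×10⁻¹³) = 1.201×10⁸ m²/s².
v = 10960 m/s = 10.96 km/s.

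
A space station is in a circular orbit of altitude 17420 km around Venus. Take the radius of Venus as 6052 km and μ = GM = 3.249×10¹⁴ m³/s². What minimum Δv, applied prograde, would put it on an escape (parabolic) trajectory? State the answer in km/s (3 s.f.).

r = 6052 + 17420 = 23472 km = 2.3472×10⁷ m.
Circular speed v_c = √(μ/r) = 3720 m/s.
Escape speed v_esc = √(2μ/r) = √2 × v_c = 5262 m/s.
Δv = v_esc − v_c = 1541 m/s = 1.541 km/s.

Δv ≈ 1.54 km/s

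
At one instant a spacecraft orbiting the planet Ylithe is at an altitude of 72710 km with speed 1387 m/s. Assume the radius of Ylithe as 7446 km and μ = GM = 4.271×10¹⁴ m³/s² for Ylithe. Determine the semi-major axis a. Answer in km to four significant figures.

a ≈ 48910 km

r = 7446 + 72710 = 80156 km = 8.016×10⁷ m.
Specific orbital energy ε = v²/2 − μ/r = (1387)²/2 − 4.271×10¹⁴/8.016×10⁷ = -4.366×10⁶ J/kg.
Since ε = −μ/(2a), a = −μ/(2ε) = 4.891×10⁷ m = 48907 km.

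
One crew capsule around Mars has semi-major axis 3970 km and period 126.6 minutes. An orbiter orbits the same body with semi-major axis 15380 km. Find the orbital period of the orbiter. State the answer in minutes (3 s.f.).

Kepler's third law: T² ∝ a³, so T₂ = T₁ (a₂/a₁)^(3/2).
a₂/a₁ = 3.874, (a₂/a₁)^(3/2) = 7.625.
T₂ = 126.6 × 7.625 = 965.3 minutes.

T₂ ≈ 965 minutes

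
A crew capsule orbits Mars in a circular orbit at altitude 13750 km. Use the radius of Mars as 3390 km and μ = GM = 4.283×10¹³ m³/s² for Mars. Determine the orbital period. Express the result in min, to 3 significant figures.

T ≈ 1140 min

r = 3390 + 13750 = 17140 km = 1.7140×10⁷ m.
Kepler's third law: T = 2π√(r³/μ) = 2π√((1.714×10⁷)³ / 4.283×10¹³).
r³/μ = 1.176×10⁸ s², so T = 2π × 1.084×10⁴ = 6.813×10⁴ s.
Converting: 6.813×10⁴ s ÷ 60.00 = 1135 min.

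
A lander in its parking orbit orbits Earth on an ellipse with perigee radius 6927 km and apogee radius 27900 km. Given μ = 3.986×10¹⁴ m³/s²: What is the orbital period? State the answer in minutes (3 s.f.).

Semi-major axis a = (r_p + r_a)/2 = (6927.0 + 27900)/2 = 17414 km = 1.741×10⁷ m.
By Kepler's third law T = 2π√(a³/μ) = 2π × 3.640×10³ = 2.287×10⁴ s.
= 381.1 minutes.

T ≈ 381 minutes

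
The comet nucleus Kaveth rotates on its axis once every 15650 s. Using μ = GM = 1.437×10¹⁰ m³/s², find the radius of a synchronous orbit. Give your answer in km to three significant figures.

A synchronous orbit has period T, so by Kepler's third law a = (μT²/4π²)^(1/3).
μT²/4π² = 1.437×10¹⁰ × (1.565×10⁴)² / 39.48 = 8.915×10¹⁶ m³.
a = 4.467×10⁵ m = 446.73 km.

r_sync ≈ 447 km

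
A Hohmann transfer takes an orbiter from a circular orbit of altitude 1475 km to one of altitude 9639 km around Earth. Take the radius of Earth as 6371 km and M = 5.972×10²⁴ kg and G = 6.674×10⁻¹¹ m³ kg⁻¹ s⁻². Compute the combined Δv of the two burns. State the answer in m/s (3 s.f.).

μ = GM = 6.674×10⁻¹¹ × 5.972×10²⁴ = 3.986×10¹⁴ m³/s².
r₁ = 6371 + 1475 = 7846.0 km = 7.8460×10⁶ m.
r₂ = 6371 + 9639 = 16010 km = 1.6010×10⁷ m.
Transfer ellipse a_t = (r₁ + r₂)/2 = 1.193×10⁷ m.
At r₁: circular v_c1 = √(μ/r₁) = 7127 m/s; transfer-perigee v_p = √[μ(2/r₁ − 1/a_t)] = 8257 m/s.
Δv₁ = v_p − v_c1 = 1130 m/s.
At r₂: circular v_c2 = √(μ/r₂) = 4990 m/s; transfer-apogee v_a = √[μ(2/r₂ − 1/a_t)] = 4047 m/s.
Δv₂ = v_c2 − v_a = 942.8 m/s.
Total Δv = Δv₁ + Δv₂ = 2073 m/s.

Δv_total ≈ 2070 m/s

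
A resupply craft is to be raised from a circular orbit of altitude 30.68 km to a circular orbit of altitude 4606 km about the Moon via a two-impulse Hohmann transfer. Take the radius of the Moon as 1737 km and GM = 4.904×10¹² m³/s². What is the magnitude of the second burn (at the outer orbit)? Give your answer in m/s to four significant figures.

r₁ = 1737 + 30.68 = 1767.7 km = 1.7677×10⁶ m.
r₂ = 1737 + 4606 = 6343.0 km = 6.3430×10⁶ m.
Transfer ellipse a_t = (r₁ + r₂)/2 = 4.055×10⁶ m.
At r₁: circular v_c1 = √(μ/r₁) = 1666 m/s; transfer-perilune v_p = √[μ(2/r₁ − 1/a_t)] = 2083 m/s.
At r₂: circular v_c2 = √(μ/r₂) = 879.3 m/s; transfer-apolune v_a = √[μ(2/r₂ − 1/a_t)] = 580.5 m/s.
Δv₂ = v_c2 − v_a = 298.8 m/s.

Δv ≈ 298.8 m/s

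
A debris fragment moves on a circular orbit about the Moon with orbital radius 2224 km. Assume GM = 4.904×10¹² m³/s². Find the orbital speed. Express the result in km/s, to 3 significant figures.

r = 2224 km = 2.224×10⁶ m.
For a circular orbit v = √(μ/r) = √(4.904×10¹² / 2.224×10⁶) = √(2.205×10⁶) = 1485 m/s.
That is 1.485 km/s.

v ≈ 1.48 km/s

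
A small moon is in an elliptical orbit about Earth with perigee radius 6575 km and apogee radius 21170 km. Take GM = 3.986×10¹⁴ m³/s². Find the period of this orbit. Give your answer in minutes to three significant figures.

T ≈ 271 minutes

Semi-major axis a = (r_p + r_a)/2 = (6575.0 + 21170)/2 = 13872 km = 1.387×10⁷ m.
By Kepler's third law T = 2π√(a³/μ) = 2π × 2.588×10³ = 1.626×10⁴ s.
= 271.0 minutes.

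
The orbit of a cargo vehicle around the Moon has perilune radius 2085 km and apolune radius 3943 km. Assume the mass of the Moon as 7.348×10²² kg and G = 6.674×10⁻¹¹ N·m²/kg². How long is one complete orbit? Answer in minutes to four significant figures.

T ≈ 247.4 minutes

μ = GM = 6.674×10⁻¹¹ × 7.348×10²² = 4.904×10¹² m³/s².
Semi-major axis a = (r_p + r_a)/2 = (2085.0 + 3943.0)/2 = 3014.0 km = 3.014×10⁶ m.
By Kepler's third law T = 2π√(a³/μ) = 2π × 2.363×10³ = 1.485×10⁴ s.
= 247.4 minutes.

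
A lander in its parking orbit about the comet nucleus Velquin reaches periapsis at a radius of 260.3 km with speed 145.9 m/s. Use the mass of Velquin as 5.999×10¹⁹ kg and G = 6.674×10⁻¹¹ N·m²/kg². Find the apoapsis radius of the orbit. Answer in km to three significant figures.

μ = GM = 6.674×10⁻¹¹ × 5.999×10¹⁹ = 4.004×10⁹ m³/s².
r_p = 2.603×10⁵ m.
Specific energy ε = v²/2 − μ/r = -4.738×10³ J/kg, so a = −μ/(2ε) = 4.225×10⁵ m.
The apsides satisfy r_p + r_a = 2a, so the apoapsis radius is 2a − r_p = 5.848×10⁵ m = 584.76 km.

apoapsis radius ≈ 585 km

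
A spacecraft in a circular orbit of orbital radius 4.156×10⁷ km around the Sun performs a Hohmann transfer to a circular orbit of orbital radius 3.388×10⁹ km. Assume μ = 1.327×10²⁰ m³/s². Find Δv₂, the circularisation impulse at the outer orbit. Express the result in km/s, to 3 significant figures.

r₁ = 4.156×10⁷ km = 4.156×10¹⁰ m.
r₂ = 3.388×10⁹ km = 3.388×10¹² m.
Transfer ellipse a_t = (r₁ + r₂)/2 = 1.715×10¹² m.
At r₁: circular v_c1 = √(μ/r₁) = 56510 m/s; transfer-perihelion v_p = √[μ(2/r₁ − 1/a_t)] = 79430 m/s.
At r₂: circular v_c2 = √(μ/r₂) = 6258 m/s; transfer-aphelion v_a = √[μ(2/r₂ − 1/a_t)] = 974.3 m/s.
Δv₂ = v_c2 − v_a = 5284 m/s.
= 5.284 km/s.

Δv ≈ 5.28 km/s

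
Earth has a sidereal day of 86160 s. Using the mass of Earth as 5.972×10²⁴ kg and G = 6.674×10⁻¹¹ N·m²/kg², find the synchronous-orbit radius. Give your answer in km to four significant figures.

r_sync ≈ 42160 km

μ = GM = 6.674×10⁻¹¹ × 5.972×10²⁴ = 3.986×10¹⁴ m³/s².
A synchronous orbit has period T, so by Kepler's third law a = (μT²/4π²)^(1/3).
μT²/4π² = 3.986×10¹⁴ × (8.616×10⁴)² / 39.48 = 7.495×10²² m³.
a = 4.216×10⁷ m = 42162 km.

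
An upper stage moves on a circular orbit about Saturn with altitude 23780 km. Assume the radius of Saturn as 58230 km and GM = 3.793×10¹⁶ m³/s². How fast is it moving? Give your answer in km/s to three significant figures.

r = 58230 + 23780 = 82010 km = 8.2010×10⁷ m.
For a circular orbit v = √(μ/r) = √(3.793×10¹⁶ / 8.201×10⁷) = √(4.625×10⁸) = 21510 m/s.
That is 21.51 km/s.

v ≈ 21.5 km/s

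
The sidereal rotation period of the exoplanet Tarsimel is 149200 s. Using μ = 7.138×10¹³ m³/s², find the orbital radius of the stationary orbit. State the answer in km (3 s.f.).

r_sync ≈ 34300 km

A synchronous orbit has period T, so by Kepler's third law a = (μT²/4π²)^(1/3).
μT²/4π² = 7.138×10¹³ × (1.492×10⁵)² / 39.48 = 4.025×10²² m³.
a = 3.427×10⁷ m = 34270 km.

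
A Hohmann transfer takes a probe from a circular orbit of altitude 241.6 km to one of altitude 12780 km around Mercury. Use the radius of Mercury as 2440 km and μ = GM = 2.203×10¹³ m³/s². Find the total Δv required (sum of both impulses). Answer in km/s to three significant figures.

Δv_total ≈ 1.42 km/s

r₁ = 2440 + 241.6 = 2681.6 km = 2.6816×10⁶ m.
r₂ = 2440 + 12780 = 15220 km = 1.5220×10⁷ m.
Transfer ellipse a_t = (r₁ + r₂)/2 = 8.951×10⁶ m.
At r₁: circular v_c1 = √(μ/r₁) = 2866 m/s; transfer-periherm v_p = √[μ(2/r₁ − 1/a_t)] = 3738 m/s.
Δv₁ = v_p − v_c1 = 871.3 m/s.
At r₂: circular v_c2 = √(μ/r₂) = 1203 m/s; transfer-apoherm v_a = √[μ(2/r₂ − 1/a_t)] = 658.5 m/s.
Δv₂ = v_c2 − v_a = 544.6 m/s.
Total Δv = Δv₁ + Δv₂ = 1416 m/s = 1.416 km/s.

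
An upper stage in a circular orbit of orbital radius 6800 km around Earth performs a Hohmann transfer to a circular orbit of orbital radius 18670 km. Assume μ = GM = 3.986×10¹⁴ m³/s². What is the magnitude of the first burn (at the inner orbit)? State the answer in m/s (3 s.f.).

Δv ≈ 1610 m/s

r₁ = 6800 km = 6.800×10⁶ m.
r₂ = 18670 km = 1.867×10⁷ m.
Transfer ellipse a_t = (r₁ + r₂)/2 = 1.274×10⁷ m.
At r₁: circular v_c1 = √(μ/r₁) = 7656 m/s; transfer-perigee v_p = √[μ(2/r₁ − 1/a_t)] = 9270 m/s.
Δv₁ = v_p − v_c1 = 1614 m/s.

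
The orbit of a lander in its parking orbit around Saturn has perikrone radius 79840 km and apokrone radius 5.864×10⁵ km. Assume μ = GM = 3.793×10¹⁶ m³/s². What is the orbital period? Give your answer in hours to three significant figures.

T ≈ 54.5 hours

Semi-major axis a = (r_p + r_a)/2 = (79840 + 5.8640×10⁵)/2 = 3.3312×10⁵ km = 3.331×10⁸ m.
By Kepler's third law T = 2π√(a³/μ) = 2π × 3.122×10⁴ = 1.962×10⁵ s.
= 54.49 hours.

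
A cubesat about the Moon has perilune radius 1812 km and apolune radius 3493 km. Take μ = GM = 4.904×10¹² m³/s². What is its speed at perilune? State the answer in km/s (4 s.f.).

Semi-major axis a = (r_p + r_a)/2 = 2652.5 km = 2.652×10⁶ m.
Vis-viva: v² = μ(2/r − 1/a) = 4.904×10¹² × (1.104×10⁻⁶ − 3.770×10⁻⁷) = 3.564×10⁶ m²/s².
v = 1888 m/s = 1.888 km/s.

v ≈ 1.888 km/s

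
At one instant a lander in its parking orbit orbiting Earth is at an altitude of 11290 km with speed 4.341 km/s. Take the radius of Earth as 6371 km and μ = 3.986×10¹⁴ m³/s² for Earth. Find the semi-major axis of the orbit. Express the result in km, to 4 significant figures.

r = 6371 + 11290 = 17661 km = 1.766×10⁷ m.
Specific orbital energy ε = v²/2 − μ/r = (4341)²/2 − 3.986×10¹⁴/1.766×10⁷ = -1.315×10⁷ J/kg.
Since ε = −μ/(2a), a = −μ/(2ε) = 1.516×10⁷ m = 15159 km.

a ≈ 15160 km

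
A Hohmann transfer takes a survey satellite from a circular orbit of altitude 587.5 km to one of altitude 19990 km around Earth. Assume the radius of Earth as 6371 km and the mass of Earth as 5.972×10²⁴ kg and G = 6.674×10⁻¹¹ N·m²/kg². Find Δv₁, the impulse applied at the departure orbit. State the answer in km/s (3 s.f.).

Δv ≈ 1.95 km/s

μ = GM = 6.674×10⁻¹¹ × 5.972×10²⁴ = 3.986×10¹⁴ m³/s².
r₁ = 6371 + 587.5 = 6958.5 km = 6.9585×10⁶ m.
r₂ = 6371 + 19990 = 26361 km = 2.6361×10⁷ m.
Transfer ellipse a_t = (r₁ + r₂)/2 = 1.666×10⁷ m.
At r₁: circular v_c1 = √(μ/r₁) = 7568 m/s; transfer-perigee v_p = √[μ(2/r₁ − 1/a_t)] = 9520 m/s.
Δv₁ = v_p − v_c1 = 1952 m/s.
= 1.952 km/s.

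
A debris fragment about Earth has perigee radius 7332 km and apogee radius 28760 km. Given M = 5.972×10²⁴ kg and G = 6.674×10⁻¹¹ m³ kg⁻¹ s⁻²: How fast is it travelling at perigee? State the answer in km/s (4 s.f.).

μ = GM = 6.674×10⁻¹¹ × 5.972×10²⁴ = 3.986×10¹⁴ m³/s².
Semi-major axis a = (r_p + r_a)/2 = 18046 km = 1.805×10⁷ m.
Vis-viva: v² = μ(2/r − 1/a) = 3.986×10¹⁴ × (2.728×10⁻⁷ − 5.541×10⁻⁸) = 8.663×10⁷ m²/s².
v = 9308 m/s = 9.308 km/s.

v ≈ 9.308 km/s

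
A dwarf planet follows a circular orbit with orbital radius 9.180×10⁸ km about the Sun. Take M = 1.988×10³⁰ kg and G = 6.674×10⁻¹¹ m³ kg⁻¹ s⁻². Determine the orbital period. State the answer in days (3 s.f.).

μ = GM = 6.674×10⁻¹¹ × 1.988×10³⁰ = 1.327×10²⁰ m³/s².
r = 9.180×10⁸ km = 9.180×10¹¹ m.
Kepler's third law: T = 2π√(r³/μ) = 2π√((9.180×10¹¹)³ / 1.327×10²⁰).
r³/μ = 5.831×10¹⁵ s², so T = 2π × 7.636×10⁷ = 4.798×10⁸ s.
Converting: 4.798×10⁸ s ÷ 86400 = 5553 days.

T ≈ 5550 days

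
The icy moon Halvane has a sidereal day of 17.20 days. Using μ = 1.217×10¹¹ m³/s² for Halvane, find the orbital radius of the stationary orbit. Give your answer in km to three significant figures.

T = 17.20 days = 1.486×10⁶ s.
A synchronous orbit has period T, so by Kepler's third law a = (μT²/4π²)^(1/3).
μT²/4π² = 1.217×10¹¹ × (1.486×10⁶)² / 39.48 = 6.808×10²¹ m³.
a = 1.895×10⁷ m = 18953 km.

r_sync ≈ 19000 km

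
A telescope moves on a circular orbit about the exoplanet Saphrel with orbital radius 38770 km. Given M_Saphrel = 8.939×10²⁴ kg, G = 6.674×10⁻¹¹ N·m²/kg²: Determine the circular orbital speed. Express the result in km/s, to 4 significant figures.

v ≈ 3.923 km/s

μ = GM = 6.674×10⁻¹¹ × 8.939×10²⁴ = 5.966×10¹⁴ m³/s².
r = 38770 km = 3.877×10⁷ m.
For a circular orbit v = √(μ/r) = √(5.966×10¹⁴ / 3.877×10⁷) = √(1.539×10⁷) = 3923 m/s.
That is 3.923 km/s.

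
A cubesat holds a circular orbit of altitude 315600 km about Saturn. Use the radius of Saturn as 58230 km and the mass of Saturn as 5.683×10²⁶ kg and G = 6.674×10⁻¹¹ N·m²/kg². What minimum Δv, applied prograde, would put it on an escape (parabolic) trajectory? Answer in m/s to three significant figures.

Δv ≈ 4170 m/s

μ = GM = 6.674×10⁻¹¹ × 5.683×10²⁶ = 3.793×10¹⁶ m³/s².
r = 58230 + 315600 = 373830 km = 3.7383×10⁸ m.
Circular speed v_c = √(μ/r) = 10070 m/s.
Escape speed v_esc = √(2μ/r) = √2 × v_c = 14240 m/s.
Δv = v_esc − v_c = 4172 m/s.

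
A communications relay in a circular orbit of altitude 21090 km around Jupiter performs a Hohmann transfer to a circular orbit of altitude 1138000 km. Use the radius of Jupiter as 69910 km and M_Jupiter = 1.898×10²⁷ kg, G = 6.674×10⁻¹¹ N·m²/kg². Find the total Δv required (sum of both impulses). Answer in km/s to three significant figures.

Δv_total ≈ 20.0 km/s

μ = GM = 6.674×10⁻¹¹ × 1.898×10²⁷ = 1.267×10¹⁷ m³/s².
r₁ = 69910 + 21090 = 91000 km = 9.1000×10⁷ m.
r₂ = 69910 + 1138000 = 1207900 km = 1.2079×10⁹ m.
Transfer ellipse a_t = (r₁ + r₂)/2 = 6.495×10⁸ m.
At r₁: circular v_c1 = √(μ/r₁) = 37310 m/s; transfer-perijove v_p = √[μ(2/r₁ − 1/a_t)] = 50880 m/s.
Δv₁ = v_p − v_c1 = 13570 m/s.
At r₂: circular v_c2 = √(μ/r₂) = 10240 m/s; transfer-apojove v_a = √[μ(2/r₂ − 1/a_t)] = 3833 m/s.
Δv₂ = v_c2 − v_a = 6407 m/s.
Total Δv = Δv₁ + Δv₂ = 19980 m/s = 19.98 km/s.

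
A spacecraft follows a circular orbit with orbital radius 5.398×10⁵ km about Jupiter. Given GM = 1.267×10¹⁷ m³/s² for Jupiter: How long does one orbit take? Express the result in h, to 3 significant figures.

T ≈ 61.5 h

r = 5.398×10⁵ km = 5.398×10⁸ m.
Kepler's third law: T = 2π√(r³/μ) = 2π√((5.398×10⁸)³ / 1.267×10¹⁷).
r³/μ = 1.241×10⁹ s², so T = 2π × 3.523×10⁴ = 2.214×10⁵ s.
Converting: 2.214×10⁵ s ÷ 3600 = 61.49 h.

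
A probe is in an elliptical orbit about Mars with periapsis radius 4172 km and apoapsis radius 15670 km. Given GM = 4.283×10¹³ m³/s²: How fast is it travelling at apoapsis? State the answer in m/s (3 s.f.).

v ≈ 1070 m/s

Semi-major axis a = (r_p + r_a)/2 = 9921.0 km = 9.921×10⁶ m.
Vis-viva: v² = μ(2/r − 1/a) = 4.283×10¹³ × (1.276×10⁻⁷ − 1.008×10⁻⁷) = 1.149×10⁶ m²/s².
v = 1072 m/s.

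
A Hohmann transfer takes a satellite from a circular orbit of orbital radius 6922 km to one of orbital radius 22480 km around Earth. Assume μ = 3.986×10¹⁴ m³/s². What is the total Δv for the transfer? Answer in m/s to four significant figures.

Δv_total ≈ 3117 m/s

r₁ = 6922 km = 6.922×10⁶ m.
r₂ = 22480 km = 2.248×10⁷ m.
Transfer ellipse a_t = (r₁ + r₂)/2 = 1.470×10⁷ m.
At r₁: circular v_c1 = √(μ/r₁) = 7588 m/s; transfer-perigee v_p = √[μ(2/r₁ − 1/a_t)] = 9384 m/s.
Δv₁ = v_p − v_c1 = 1795 m/s.
At r₂: circular v_c2 = √(μ/r₂) = 4211 m/s; transfer-apogee v_a = √[μ(2/r₂ − 1/a_t)] = 2889 m/s.
Δv₂ = v_c2 − v_a = 1321 m/s.
Total Δv = Δv₁ + Δv₂ = 3117 m/s.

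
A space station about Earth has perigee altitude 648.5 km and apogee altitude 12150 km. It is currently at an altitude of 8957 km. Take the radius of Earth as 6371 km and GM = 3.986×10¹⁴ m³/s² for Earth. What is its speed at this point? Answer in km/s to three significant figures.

v ≈ 4.56 km/s

r_p = 6371 + 648.5 = 7019.5 km = 7.0195×10⁶ m.
r_a = 6371 + 12150 = 18521 km = 1.8521×10⁷ m.
r = 6371 + 8957 = 15328 km = 1.533×10⁷ m.
Semi-major axis a = (r_p + r_a)/2 = 12770 km = 1.277×10⁷ m.
Vis-viva: v² = μ(2/r − 1/a) = 3.986×10¹⁴ × (1.305×10⁻⁷ − 7.831×10⁻⁸) = 2.080×10⁷ m²/s².
v = 4560 m/s = 4.560 km/s.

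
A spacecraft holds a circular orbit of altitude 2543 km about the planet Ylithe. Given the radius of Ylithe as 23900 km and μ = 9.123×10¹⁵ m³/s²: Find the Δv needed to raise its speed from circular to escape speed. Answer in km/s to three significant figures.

Δv ≈ 7.69 km/s

r = 23900 + 2543 = 26443 km = 2.6443×10⁷ m.
Circular speed v_c = √(μ/r) = 18570 m/s.
Escape speed v_esc = √(2μ/r) = √2 × v_c = 26270 m/s.
Δv = v_esc − v_c = 7694 m/s = 7.694 km/s.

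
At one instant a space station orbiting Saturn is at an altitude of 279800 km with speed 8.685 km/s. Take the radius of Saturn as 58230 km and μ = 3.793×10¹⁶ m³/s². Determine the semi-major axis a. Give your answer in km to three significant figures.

r = 58230 + 279800 = 3.3803×10⁵ km = 3.380×10⁸ m.
Specific orbital energy ε = v²/2 − μ/r = (8685)²/2 − 3.793×10¹⁶/3.380×10⁸ = -7.449×10⁷ J/kg.
Since ε = −μ/(2a), a = −μ/(2ε) = 2.546×10⁸ m = 2.5458×10⁵ km.

a ≈ 2.55×10⁵ km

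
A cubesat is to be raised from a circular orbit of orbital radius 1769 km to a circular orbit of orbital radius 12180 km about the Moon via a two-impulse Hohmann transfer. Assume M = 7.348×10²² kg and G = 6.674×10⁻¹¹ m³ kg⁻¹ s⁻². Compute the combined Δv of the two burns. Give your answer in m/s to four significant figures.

Δv_total ≈ 850.3 m/s

μ = GM = 6.674×10⁻¹¹ × 7.348×10²² = 4.904×10¹² m³/s².
r₁ = 1769 km = 1.769×10⁶ m.
r₂ = 12180 km = 1.218×10⁷ m.
Transfer ellipse a_t = (r₁ + r₂)/2 = 6.974×10⁶ m.
At r₁: circular v_c1 = √(μ/r₁) = 1665 m/s; transfer-perilune v_p = √[μ(2/r₁ − 1/a_t)] = 2200 m/s.
Δv₁ = v_p − v_c1 = 535.3 m/s.
At r₂: circular v_c2 = √(μ/r₂) = 634.5 m/s; transfer-apolune v_a = √[μ(2/r₂ − 1/a_t)] = 319.6 m/s.
Δv₂ = v_c2 − v_a = 315.0 m/s.
Total Δv = Δv₁ + Δv₂ = 850.3 m/s.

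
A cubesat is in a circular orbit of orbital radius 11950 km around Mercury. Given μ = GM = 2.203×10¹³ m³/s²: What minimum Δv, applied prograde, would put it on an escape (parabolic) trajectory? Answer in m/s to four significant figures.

r = 11950 km = 1.195×10⁷ m.
Circular speed v_c = √(μ/r) = 1358 m/s.
Escape speed v_esc = √(2μ/r) = √2 × v_c = 1920 m/s.
Δv = v_esc − v_c = 562.4 m/s.

Δv ≈ 562.4 m/s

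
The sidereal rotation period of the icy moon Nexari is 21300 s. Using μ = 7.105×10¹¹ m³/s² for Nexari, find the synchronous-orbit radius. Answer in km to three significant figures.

r_sync ≈ 2010 km

A synchronous orbit has period T, so by Kepler's third law a = (μT²/4π²)^(1/3).
μT²/4π² = 7.105×10¹¹ × (2.130×10⁴)² / 39.48 = 8.165×10¹⁸ m³.
a = 2.014×10⁶ m = 2013.7 km.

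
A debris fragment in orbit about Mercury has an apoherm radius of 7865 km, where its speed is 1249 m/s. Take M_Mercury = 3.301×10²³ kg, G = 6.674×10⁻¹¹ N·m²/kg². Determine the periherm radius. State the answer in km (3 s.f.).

μ = GM = 6.674×10⁻¹¹ × 3.301×10²³ = 2.203×10¹³ m³/s².
r_a = 7.865×10⁶ m.
Specific energy ε = v²/2 − μ/r = -2.021×10⁶ J/kg, so a = −μ/(2ε) = 5.450×10⁶ m.
The apsides satisfy r_p + r_a = 2a, so the periherm radius is 2a − r_a = 3.035×10⁶ m = 3035.3 km.

periherm radius ≈ 3040 km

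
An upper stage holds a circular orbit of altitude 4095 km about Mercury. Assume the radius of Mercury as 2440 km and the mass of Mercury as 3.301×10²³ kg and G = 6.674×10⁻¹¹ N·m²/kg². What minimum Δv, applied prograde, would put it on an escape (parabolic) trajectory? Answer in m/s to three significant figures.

μ = GM = 6.674×10⁻¹¹ × 3.301×10²³ = 2.203×10¹³ m³/s².
r = 2440 + 4095 = 6535.0 km = 6.5350×10⁶ m.
Circular speed v_c = √(μ/r) = 1836 m/s.
Escape speed v_esc = √(2μ/r) = √2 × v_c = 2597 m/s.
Δv = v_esc − v_c = 760.5 m/s.

Δv ≈ 761 m/s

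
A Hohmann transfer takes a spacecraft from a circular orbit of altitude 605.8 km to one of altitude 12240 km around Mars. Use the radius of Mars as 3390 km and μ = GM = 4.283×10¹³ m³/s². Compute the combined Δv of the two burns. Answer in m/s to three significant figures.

r₁ = 3390 + 605.8 = 3995.8 km = 3.9958×10⁶ m.
r₂ = 3390 + 12240 = 15630 km = 1.5630×10⁷ m.
Transfer ellipse a_t = (r₁ + r₂)/2 = 9.813×10⁶ m.
At r₁: circular v_c1 = √(μ/r₁) = 3274 m/s; transfer-periapsis v_p = √[μ(2/r₁ − 1/a_t)] = 4132 m/s.
Δv₁ = v_p − v_c1 = 858.0 m/s.
At r₂: circular v_c2 = √(μ/r₂) = 1655 m/s; transfer-apoapsis v_a = √[μ(2/r₂ − 1/a_t)] = 1056 m/s.
Δv₂ = v_c2 − v_a = 599.0 m/s.
Total Δv = Δv₁ + Δv₂ = 1457 m/s.

Δv_total ≈ 1460 m/s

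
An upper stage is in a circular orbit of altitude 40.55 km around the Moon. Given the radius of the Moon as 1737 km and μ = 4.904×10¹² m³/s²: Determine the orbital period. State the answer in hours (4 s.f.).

r = 1737 + 40.55 = 1777.5 km = 1.7776×10⁶ m.
Kepler's third law: T = 2π√(r³/μ) = 2π√((1.778×10⁶)³ / 4.904×10¹²).
r³/μ = 1.145×10⁶ s², so T = 2π × 1.070×10³ = 6.724×10³ s.
Converting: 6.724×10³ s ÷ 3600 = 1.868 hours.

T ≈ 1.868 hours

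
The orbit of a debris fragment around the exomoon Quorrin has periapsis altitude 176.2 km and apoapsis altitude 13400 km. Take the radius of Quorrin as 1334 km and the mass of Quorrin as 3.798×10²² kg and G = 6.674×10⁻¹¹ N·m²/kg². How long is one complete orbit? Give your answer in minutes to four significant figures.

μ = GM = 6.674×10⁻¹¹ × 3.798×10²² = 2.535×10¹² m³/s².
r_p = 1334 + 176.2 = 1510.2 km = 1.5102×10⁶ m.
r_a = 1334 + 13400 = 14734 km = 1.4734×10⁷ m.
Semi-major axis a = (r_p + r_a)/2 = (1510.2 + 14734)/2 = 8122.1 km = 8.122×10⁶ m.
By Kepler's third law T = 2π√(a³/μ) = 2π × 1.454×10⁴ = 9.135×10⁴ s.
= 1523 minutes.

T ≈ 1523 minutes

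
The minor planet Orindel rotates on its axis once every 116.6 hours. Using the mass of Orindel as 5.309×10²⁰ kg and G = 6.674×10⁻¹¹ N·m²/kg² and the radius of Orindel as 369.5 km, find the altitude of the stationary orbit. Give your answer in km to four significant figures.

h_sync ≈ 5038 km

μ = GM = 6.674×10⁻¹¹ × 5.309×10²⁰ = 3.543×10¹⁰ m³/s².
T = 116.6 hours = 4.198×10⁵ s.
A synchronous orbit has period T, so by Kepler's third law a = (μT²/4π²)^(1/3).
μT²/4π² = 3.543×10¹⁰ × (4.198×10⁵)² / 39.48 = 1.581×10²⁰ m³.
a = 5.408×10⁶ m = 5407.7 km.
Altitude h = a − R = 5407.7 − 369.5 = 5038.2 km.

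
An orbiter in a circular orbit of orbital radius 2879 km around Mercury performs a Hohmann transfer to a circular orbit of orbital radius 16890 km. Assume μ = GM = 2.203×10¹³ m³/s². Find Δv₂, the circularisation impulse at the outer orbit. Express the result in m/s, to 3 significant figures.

Δv ≈ 526 m/s

r₁ = 2879 km = 2.879×10⁶ m.
r₂ = 16890 km = 1.689×10⁷ m.
Transfer ellipse a_t = (r₁ + r₂)/2 = 9.884×10⁶ m.
At r₁: circular v_c1 = √(μ/r₁) = 2766 m/s; transfer-periherm v_p = √[μ(2/r₁ − 1/a_t)] = 3616 m/s.
At r₂: circular v_c2 = √(μ/r₂) = 1142 m/s; transfer-apoherm v_a = √[μ(2/r₂ − 1/a_t)] = 616.4 m/s.
Δv₂ = v_c2 − v_a = 525.7 m/s.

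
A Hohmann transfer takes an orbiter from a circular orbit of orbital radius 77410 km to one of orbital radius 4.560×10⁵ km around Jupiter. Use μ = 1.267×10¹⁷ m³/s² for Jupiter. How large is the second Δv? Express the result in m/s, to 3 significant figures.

r₁ = 77410 km = 7.741×10⁷ m.
r₂ = 4.560×10⁵ km = 4.560×10⁸ m.
Transfer ellipse a_t = (r₁ + r₂)/2 = 2.667×10⁸ m.
At r₁: circular v_c1 = √(μ/r₁) = 40460 m/s; transfer-perijove v_p = √[μ(2/r₁ − 1/a_t)] = 52900 m/s.
At r₂: circular v_c2 = √(μ/r₂) = 16670 m/s; transfer-apojove v_a = √[μ(2/r₂ − 1/a_t)] = 8980 m/s.
Δv₂ = v_c2 − v_a = 7689 m/s.

Δv ≈ 7690 m/s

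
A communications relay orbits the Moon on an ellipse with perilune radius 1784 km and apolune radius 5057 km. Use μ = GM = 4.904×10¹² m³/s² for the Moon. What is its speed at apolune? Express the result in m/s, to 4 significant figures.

v ≈ 711.2 m/s

Semi-major axis a = (r_p + r_a)/2 = 3420.5 km = 3.420×10⁶ m.
Vis-viva: v² = μ(2/r − 1/a) = 4.904×10¹² × (3.955×10⁻⁷ − 2.924×10⁻⁷) = 5.058×10⁵ m²/s².
v = 711.2 m/s.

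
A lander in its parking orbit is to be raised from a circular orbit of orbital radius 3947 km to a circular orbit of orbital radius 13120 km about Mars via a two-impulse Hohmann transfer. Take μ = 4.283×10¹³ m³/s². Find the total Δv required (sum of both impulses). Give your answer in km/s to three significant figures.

r₁ = 3947 km = 3.947×10⁶ m.
r₂ = 13120 km = 1.312×10⁷ m.
Transfer ellipse a_t = (r₁ + r₂)/2 = 8.534×10⁶ m.
At r₁: circular v_c1 = √(μ/r₁) = 3294 m/s; transfer-periapsis v_p = √[μ(2/r₁ − 1/a_t)] = 4085 m/s.
Δv₁ = v_p − v_c1 = 790.4 m/s.
At r₂: circular v_c2 = √(μ/r₂) = 1807 m/s; transfer-apoapsis v_a = √[μ(2/r₂ − 1/a_t)] = 1229 m/s.
Δv₂ = v_c2 − v_a = 578.0 m/s.
Total Δv = Δv₁ + Δv₂ = 1368 m/s = 1.368 km/s.

Δv_total ≈ 1.37 km/s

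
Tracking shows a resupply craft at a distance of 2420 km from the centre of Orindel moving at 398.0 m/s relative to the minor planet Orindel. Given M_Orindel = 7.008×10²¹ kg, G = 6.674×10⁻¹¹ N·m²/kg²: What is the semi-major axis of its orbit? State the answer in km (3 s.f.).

μ = GM = 6.674×10⁻¹¹ × 7.008×10²¹ = 4.677×10¹¹ m³/s².
r = 2.420×10⁶ m.
Vis-viva rearranged: 1/a = 2/r − v²/μ = 8.264×10⁻⁷ − 3.387×10⁻⁷ = 4.878×10⁻⁷ m⁻¹.
a = 2.050×10⁶ m = 2050.2 km.

a ≈ 2050 km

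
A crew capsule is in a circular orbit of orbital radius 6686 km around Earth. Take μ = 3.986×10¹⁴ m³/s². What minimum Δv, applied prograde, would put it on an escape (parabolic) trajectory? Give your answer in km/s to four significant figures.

Δv ≈ 3.198 km/s

r = 6686 km = 6.686×10⁶ m.
Circular speed v_c = √(μ/r) = 7721 m/s.
Escape speed v_esc = √(2μ/r) = √2 × v_c = 10920 m/s.
Δv = v_esc − v_c = 3198 m/s = 3.198 km/s.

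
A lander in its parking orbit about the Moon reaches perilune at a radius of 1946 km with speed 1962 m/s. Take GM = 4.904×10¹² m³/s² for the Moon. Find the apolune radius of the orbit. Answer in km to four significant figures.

r_p = 1.946×10⁶ m.
Specific energy ε = v²/2 − μ/r = -5.953×10⁵ J/kg, so a = −μ/(2ε) = 4.119×10⁶ m.
The apsides satisfy r_p + r_a = 2a, so the apolune radius is 2a − r_p = 6.292×10⁶ m = 6291.6 km.

apolune radius ≈ 6292 km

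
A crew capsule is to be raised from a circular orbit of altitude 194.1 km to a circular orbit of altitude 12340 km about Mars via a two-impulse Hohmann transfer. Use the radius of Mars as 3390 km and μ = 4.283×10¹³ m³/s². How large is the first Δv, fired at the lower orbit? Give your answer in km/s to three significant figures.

r₁ = 3390 + 194.1 = 3584.1 km = 3.5841×10⁶ m.
r₂ = 3390 + 12340 = 15730 km = 1.5730×10⁷ m.
Transfer ellipse a_t = (r₁ + r₂)/2 = 9.657×10⁶ m.
At r₁: circular v_c1 = √(μ/r₁) = 3457 m/s; transfer-periapsis v_p = √[μ(2/r₁ − 1/a_t)] = 4412 m/s.
Δv₁ = v_p − v_c1 = 955.0 m/s.
= 0.955 km/s.

Δv ≈ 0.955 km/s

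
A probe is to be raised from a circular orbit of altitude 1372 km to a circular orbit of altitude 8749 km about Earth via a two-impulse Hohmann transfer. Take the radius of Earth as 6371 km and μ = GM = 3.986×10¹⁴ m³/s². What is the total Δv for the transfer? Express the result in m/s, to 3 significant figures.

Δv_total ≈ 1990 m/s

r₁ = 6371 + 1372 = 7743.0 km = 7.7430×10⁶ m.
r₂ = 6371 + 8749 = 15120 km = 1.5120×10⁷ m.
Transfer ellipse a_t = (r₁ + r₂)/2 = 1.143×10⁷ m.
At r₁: circular v_c1 = √(μ/r₁) = 7175 m/s; transfer-perigee v_p = √[μ(2/r₁ − 1/a_t)] = 8252 m/s.
Δv₁ = v_p − v_c1 = 1077 m/s.
At r₂: circular v_c2 = √(μ/r₂) = 5134 m/s; transfer-apogee v_a = √[μ(2/r₂ − 1/a_t)] = 4226 m/s.
Δv₂ = v_c2 − v_a = 908.8 m/s.
Total Δv = Δv₁ + Δv₂ = 1985 m/s.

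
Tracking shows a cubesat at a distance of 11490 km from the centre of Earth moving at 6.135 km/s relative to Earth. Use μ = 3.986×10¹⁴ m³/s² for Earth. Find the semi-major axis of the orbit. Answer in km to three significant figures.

a ≈ 12600 km

r = 1.149×10⁷ m.
Specific orbital energy ε = v²/2 − μ/r = (6135)²/2 − 3.986×10¹⁴/1.149×10⁷ = -1.587×10⁷ J/kg.
Since ε = −μ/(2a), a = −μ/(2ε) = 1.256×10⁷ m = 12557 km.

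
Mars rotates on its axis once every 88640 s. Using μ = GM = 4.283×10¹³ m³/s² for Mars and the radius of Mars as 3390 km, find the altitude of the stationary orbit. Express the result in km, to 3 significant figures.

h_sync ≈ 17000 km

A synchronous orbit has period T, so by Kepler's third law a = (μT²/4π²)^(1/3).
μT²/4π² = 4.283×10¹³ × (8.864×10⁴)² / 39.48 = 8.524×10²¹ m³.
a = 2.043×10⁷ m = 20428 km.
Altitude h = a − R = 20428 − 3390 = 17038 km.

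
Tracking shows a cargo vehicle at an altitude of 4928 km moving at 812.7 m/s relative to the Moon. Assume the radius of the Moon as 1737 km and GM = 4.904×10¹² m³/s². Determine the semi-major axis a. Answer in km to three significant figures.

r = 1737 + 4928 = 6665.0 km = 6.665×10⁶ m.
Vis-viva rearranged: 1/a = 2/r − v²/μ = 3.001×10⁻⁷ − 1.347×10⁻⁷ = 1.654×10⁻⁷ m⁻¹.
a = 6.046×10⁶ m = 6046.2 km.

a ≈ 6050 km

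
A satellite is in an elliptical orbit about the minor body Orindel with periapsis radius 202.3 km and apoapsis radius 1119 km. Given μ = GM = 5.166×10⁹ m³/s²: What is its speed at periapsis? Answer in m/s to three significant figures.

v ≈ 208 m/s

Semi-major axis a = (r_p + r_a)/2 = 660.65 km = 6.606×10⁵ m.
Vis-viva: v² = μ(2/r − 1/a) = 5.166×10⁹ × (9.886×10⁻⁶ − 1.514×10⁻⁶) = 4.325×10⁴ m²/s².
v = 208.0 m/s.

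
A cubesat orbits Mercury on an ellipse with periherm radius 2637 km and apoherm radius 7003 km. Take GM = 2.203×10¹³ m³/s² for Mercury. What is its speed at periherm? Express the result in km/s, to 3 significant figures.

v ≈ 3.48 km/s

Semi-major axis a = (r_p + r_a)/2 = 4820.0 km = 4.820×10⁶ m.
Vis-viva: v² = μ(2/r − 1/a) = 2.203×10¹³ × (7.584×10⁻⁷ − 2.075×10⁻⁷) = 1.214×10⁷ m²/s².
v = 3484 m/s = 3.484 km/s.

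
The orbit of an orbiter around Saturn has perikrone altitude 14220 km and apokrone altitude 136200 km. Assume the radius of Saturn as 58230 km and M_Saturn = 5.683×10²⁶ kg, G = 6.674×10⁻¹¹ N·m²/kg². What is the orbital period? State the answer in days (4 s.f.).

μ = GM = 6.674×10⁻¹¹ × 5.683×10²⁶ = 3.793×10¹⁶ m³/s².
r_p = 58230 + 14220 = 72450 km = 7.2450×10⁷ m.
r_a = 58230 + 136200 = 194430 km = 1.9443×10⁸ m.
Semi-major axis a = (r_p + r_a)/2 = (72450 + 1.9443×10⁵)/2 = 1.3344×10⁵ km = 1.334×10⁸ m.
By Kepler's third law T = 2π√(a³/μ) = 2π × 7.915×10³ = 4.973×10⁴ s.
= 0.5756 days.

T ≈ 0.5756 days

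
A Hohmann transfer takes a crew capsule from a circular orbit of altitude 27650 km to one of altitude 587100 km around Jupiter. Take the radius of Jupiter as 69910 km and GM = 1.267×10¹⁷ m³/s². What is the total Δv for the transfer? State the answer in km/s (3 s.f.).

r₁ = 69910 + 27650 = 97560 km = 9.7560×10⁷ m.
r₂ = 69910 + 587100 = 657010 km = 6.5701×10⁸ m.
Transfer ellipse a_t = (r₁ + r₂)/2 = 3.773×10⁸ m.
At r₁: circular v_c1 = √(μ/r₁) = 36040 m/s; transfer-perijove v_p = √[μ(2/r₁ − 1/a_t)] = 47560 m/s.
Δv₁ = v_p − v_c1 = 11520 m/s.
At r₂: circular v_c2 = √(μ/r₂) = 13890 m/s; transfer-apojove v_a = √[μ(2/r₂ − 1/a_t)] = 7062 m/s.
Δv₂ = v_c2 − v_a = 6825 m/s.
Total Δv = Δv₁ + Δv₂ = 18340 m/s = 18.34 km/s.

Δv_total ≈ 18.3 km/s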